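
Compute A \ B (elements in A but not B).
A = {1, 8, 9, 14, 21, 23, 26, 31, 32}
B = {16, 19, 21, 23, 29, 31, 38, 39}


Set A = {1, 8, 9, 14, 21, 23, 26, 31, 32}
Set B = {16, 19, 21, 23, 29, 31, 38, 39}
A \ B includes elements in A that are not in B.
Check each element of A:
1 (not in B, keep), 8 (not in B, keep), 9 (not in B, keep), 14 (not in B, keep), 21 (in B, remove), 23 (in B, remove), 26 (not in B, keep), 31 (in B, remove), 32 (not in B, keep)
A \ B = {1, 8, 9, 14, 26, 32}

{1, 8, 9, 14, 26, 32}


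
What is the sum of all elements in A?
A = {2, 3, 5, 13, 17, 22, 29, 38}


Set A = {2, 3, 5, 13, 17, 22, 29, 38}
Sum = 2 + 3 + 5 + 13 + 17 + 22 + 29 + 38 = 129

129


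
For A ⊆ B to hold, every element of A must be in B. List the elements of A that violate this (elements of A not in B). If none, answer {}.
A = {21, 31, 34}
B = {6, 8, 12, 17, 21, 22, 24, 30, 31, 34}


Set A = {21, 31, 34}
Set B = {6, 8, 12, 17, 21, 22, 24, 30, 31, 34}
Check each element of A against B:
21 ∈ B, 31 ∈ B, 34 ∈ B
Elements of A not in B: {}

{}


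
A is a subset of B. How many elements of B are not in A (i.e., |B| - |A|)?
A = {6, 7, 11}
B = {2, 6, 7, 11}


Set A = {6, 7, 11}, |A| = 3
Set B = {2, 6, 7, 11}, |B| = 4
Since A ⊆ B: B \ A = {2}
|B| - |A| = 4 - 3 = 1

1


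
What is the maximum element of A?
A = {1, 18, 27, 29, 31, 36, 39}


Set A = {1, 18, 27, 29, 31, 36, 39}
Elements in ascending order: 1, 18, 27, 29, 31, 36, 39
The largest element is 39.

39


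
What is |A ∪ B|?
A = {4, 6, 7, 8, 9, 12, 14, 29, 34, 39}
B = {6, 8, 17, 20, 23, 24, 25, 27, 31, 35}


Set A = {4, 6, 7, 8, 9, 12, 14, 29, 34, 39}, |A| = 10
Set B = {6, 8, 17, 20, 23, 24, 25, 27, 31, 35}, |B| = 10
A ∩ B = {6, 8}, |A ∩ B| = 2
|A ∪ B| = |A| + |B| - |A ∩ B| = 10 + 10 - 2 = 18

18


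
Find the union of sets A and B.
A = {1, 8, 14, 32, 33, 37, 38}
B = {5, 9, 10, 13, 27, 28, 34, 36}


Set A = {1, 8, 14, 32, 33, 37, 38}
Set B = {5, 9, 10, 13, 27, 28, 34, 36}
A ∪ B includes all elements in either set.
Elements from A: {1, 8, 14, 32, 33, 37, 38}
Elements from B not already included: {5, 9, 10, 13, 27, 28, 34, 36}
A ∪ B = {1, 5, 8, 9, 10, 13, 14, 27, 28, 32, 33, 34, 36, 37, 38}

{1, 5, 8, 9, 10, 13, 14, 27, 28, 32, 33, 34, 36, 37, 38}


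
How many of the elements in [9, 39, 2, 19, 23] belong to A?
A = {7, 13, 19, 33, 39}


Set A = {7, 13, 19, 33, 39}
Candidates: [9, 39, 2, 19, 23]
Check each candidate:
9 ∉ A, 39 ∈ A, 2 ∉ A, 19 ∈ A, 23 ∉ A
Count of candidates in A: 2

2


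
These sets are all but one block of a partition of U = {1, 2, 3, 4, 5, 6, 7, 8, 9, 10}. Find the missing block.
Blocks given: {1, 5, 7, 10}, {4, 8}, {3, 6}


U = {1, 2, 3, 4, 5, 6, 7, 8, 9, 10}
Shown blocks: {1, 5, 7, 10}, {4, 8}, {3, 6}
A partition's blocks are pairwise disjoint and cover U, so the missing block = U \ (union of shown blocks).
Union of shown blocks: {1, 3, 4, 5, 6, 7, 8, 10}
Missing block = U \ (union) = {2, 9}

{2, 9}


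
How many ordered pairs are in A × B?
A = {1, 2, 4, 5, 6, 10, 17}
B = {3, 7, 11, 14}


Set A = {1, 2, 4, 5, 6, 10, 17} has 7 elements.
Set B = {3, 7, 11, 14} has 4 elements.
|A × B| = |A| × |B| = 7 × 4 = 28

28


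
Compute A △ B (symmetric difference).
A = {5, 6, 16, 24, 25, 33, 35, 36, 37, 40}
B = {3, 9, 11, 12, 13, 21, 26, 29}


Set A = {5, 6, 16, 24, 25, 33, 35, 36, 37, 40}
Set B = {3, 9, 11, 12, 13, 21, 26, 29}
A △ B = (A \ B) ∪ (B \ A)
Elements in A but not B: {5, 6, 16, 24, 25, 33, 35, 36, 37, 40}
Elements in B but not A: {3, 9, 11, 12, 13, 21, 26, 29}
A △ B = {3, 5, 6, 9, 11, 12, 13, 16, 21, 24, 25, 26, 29, 33, 35, 36, 37, 40}

{3, 5, 6, 9, 11, 12, 13, 16, 21, 24, 25, 26, 29, 33, 35, 36, 37, 40}


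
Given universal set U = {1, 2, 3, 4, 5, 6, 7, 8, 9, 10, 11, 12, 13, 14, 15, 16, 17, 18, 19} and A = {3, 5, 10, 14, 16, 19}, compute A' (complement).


Universal set U = {1, 2, 3, 4, 5, 6, 7, 8, 9, 10, 11, 12, 13, 14, 15, 16, 17, 18, 19}
Set A = {3, 5, 10, 14, 16, 19}
A' = U \ A = elements in U but not in A
Checking each element of U:
1 (not in A, include), 2 (not in A, include), 3 (in A, exclude), 4 (not in A, include), 5 (in A, exclude), 6 (not in A, include), 7 (not in A, include), 8 (not in A, include), 9 (not in A, include), 10 (in A, exclude), 11 (not in A, include), 12 (not in A, include), 13 (not in A, include), 14 (in A, exclude), 15 (not in A, include), 16 (in A, exclude), 17 (not in A, include), 18 (not in A, include), 19 (in A, exclude)
A' = {1, 2, 4, 6, 7, 8, 9, 11, 12, 13, 15, 17, 18}

{1, 2, 4, 6, 7, 8, 9, 11, 12, 13, 15, 17, 18}


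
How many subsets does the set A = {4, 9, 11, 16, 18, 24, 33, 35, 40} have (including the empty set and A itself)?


Set A = {4, 9, 11, 16, 18, 24, 33, 35, 40}
|A| = 9
The power set P(A) contains all subsets of A.
|P(A)| = 2^|A| = 2^9 = 512

512


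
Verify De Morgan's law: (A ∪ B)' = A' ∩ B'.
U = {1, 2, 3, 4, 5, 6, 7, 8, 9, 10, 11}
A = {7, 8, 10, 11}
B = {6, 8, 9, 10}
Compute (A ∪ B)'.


U = {1, 2, 3, 4, 5, 6, 7, 8, 9, 10, 11}
A = {7, 8, 10, 11}, B = {6, 8, 9, 10}
A ∪ B = {6, 7, 8, 9, 10, 11}
(A ∪ B)' = U \ (A ∪ B) = {1, 2, 3, 4, 5}
Verification via A' ∩ B': A' = {1, 2, 3, 4, 5, 6, 9}, B' = {1, 2, 3, 4, 5, 7, 11}
A' ∩ B' = {1, 2, 3, 4, 5} ✓

{1, 2, 3, 4, 5}


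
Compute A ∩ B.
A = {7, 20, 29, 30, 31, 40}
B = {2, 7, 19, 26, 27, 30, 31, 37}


Set A = {7, 20, 29, 30, 31, 40}
Set B = {2, 7, 19, 26, 27, 30, 31, 37}
A ∩ B includes only elements in both sets.
Check each element of A against B:
7 ✓, 20 ✗, 29 ✗, 30 ✓, 31 ✓, 40 ✗
A ∩ B = {7, 30, 31}

{7, 30, 31}


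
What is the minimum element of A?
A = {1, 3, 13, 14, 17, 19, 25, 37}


Set A = {1, 3, 13, 14, 17, 19, 25, 37}
Elements in ascending order: 1, 3, 13, 14, 17, 19, 25, 37
The smallest element is 1.

1


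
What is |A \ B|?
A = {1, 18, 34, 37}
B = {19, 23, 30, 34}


Set A = {1, 18, 34, 37}
Set B = {19, 23, 30, 34}
A \ B = {1, 18, 37}
|A \ B| = 3

3


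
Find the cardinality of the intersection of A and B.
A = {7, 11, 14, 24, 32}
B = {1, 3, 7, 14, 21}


Set A = {7, 11, 14, 24, 32}
Set B = {1, 3, 7, 14, 21}
A ∩ B = {7, 14}
|A ∩ B| = 2

2


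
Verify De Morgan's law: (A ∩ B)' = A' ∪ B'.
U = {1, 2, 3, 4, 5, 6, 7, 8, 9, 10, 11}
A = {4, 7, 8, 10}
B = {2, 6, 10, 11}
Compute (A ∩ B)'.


U = {1, 2, 3, 4, 5, 6, 7, 8, 9, 10, 11}
A = {4, 7, 8, 10}, B = {2, 6, 10, 11}
A ∩ B = {10}
(A ∩ B)' = U \ (A ∩ B) = {1, 2, 3, 4, 5, 6, 7, 8, 9, 11}
Verification via A' ∪ B': A' = {1, 2, 3, 5, 6, 9, 11}, B' = {1, 3, 4, 5, 7, 8, 9}
A' ∪ B' = {1, 2, 3, 4, 5, 6, 7, 8, 9, 11} ✓

{1, 2, 3, 4, 5, 6, 7, 8, 9, 11}


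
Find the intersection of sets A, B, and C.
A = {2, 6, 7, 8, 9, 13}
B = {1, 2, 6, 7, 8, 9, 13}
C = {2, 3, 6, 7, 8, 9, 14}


Set A = {2, 6, 7, 8, 9, 13}
Set B = {1, 2, 6, 7, 8, 9, 13}
Set C = {2, 3, 6, 7, 8, 9, 14}
First, A ∩ B = {2, 6, 7, 8, 9, 13}
Then, (A ∩ B) ∩ C = {2, 6, 7, 8, 9}

{2, 6, 7, 8, 9}


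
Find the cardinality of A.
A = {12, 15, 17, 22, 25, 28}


Set A = {12, 15, 17, 22, 25, 28}
Listing elements: 12, 15, 17, 22, 25, 28
Counting: 6 elements
|A| = 6

6


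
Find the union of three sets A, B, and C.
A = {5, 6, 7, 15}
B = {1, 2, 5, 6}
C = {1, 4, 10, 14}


Set A = {5, 6, 7, 15}
Set B = {1, 2, 5, 6}
Set C = {1, 4, 10, 14}
First, A ∪ B = {1, 2, 5, 6, 7, 15}
Then, (A ∪ B) ∪ C = {1, 2, 4, 5, 6, 7, 10, 14, 15}

{1, 2, 4, 5, 6, 7, 10, 14, 15}


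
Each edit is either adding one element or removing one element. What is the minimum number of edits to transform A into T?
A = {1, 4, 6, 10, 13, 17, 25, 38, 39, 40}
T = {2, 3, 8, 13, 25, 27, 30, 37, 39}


Set A = {1, 4, 6, 10, 13, 17, 25, 38, 39, 40}
Set T = {2, 3, 8, 13, 25, 27, 30, 37, 39}
Elements to remove from A (in A, not in T): {1, 4, 6, 10, 17, 38, 40} → 7 removals
Elements to add to A (in T, not in A): {2, 3, 8, 27, 30, 37} → 6 additions
Total edits = 7 + 6 = 13

13


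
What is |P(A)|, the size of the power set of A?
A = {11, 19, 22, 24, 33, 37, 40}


Set A = {11, 19, 22, 24, 33, 37, 40}
|A| = 7
The power set P(A) contains all subsets of A.
|P(A)| = 2^|A| = 2^7 = 128

128


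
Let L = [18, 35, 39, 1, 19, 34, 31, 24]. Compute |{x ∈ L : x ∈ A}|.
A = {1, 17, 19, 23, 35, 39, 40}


Set A = {1, 17, 19, 23, 35, 39, 40}
Candidates: [18, 35, 39, 1, 19, 34, 31, 24]
Check each candidate:
18 ∉ A, 35 ∈ A, 39 ∈ A, 1 ∈ A, 19 ∈ A, 34 ∉ A, 31 ∉ A, 24 ∉ A
Count of candidates in A: 4

4


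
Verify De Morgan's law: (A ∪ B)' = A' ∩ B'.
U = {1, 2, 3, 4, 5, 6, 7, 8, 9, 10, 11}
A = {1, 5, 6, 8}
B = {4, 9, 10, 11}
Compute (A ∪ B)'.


U = {1, 2, 3, 4, 5, 6, 7, 8, 9, 10, 11}
A = {1, 5, 6, 8}, B = {4, 9, 10, 11}
A ∪ B = {1, 4, 5, 6, 8, 9, 10, 11}
(A ∪ B)' = U \ (A ∪ B) = {2, 3, 7}
Verification via A' ∩ B': A' = {2, 3, 4, 7, 9, 10, 11}, B' = {1, 2, 3, 5, 6, 7, 8}
A' ∩ B' = {2, 3, 7} ✓

{2, 3, 7}


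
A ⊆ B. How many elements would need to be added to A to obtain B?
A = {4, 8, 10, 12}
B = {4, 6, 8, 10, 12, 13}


Set A = {4, 8, 10, 12}, |A| = 4
Set B = {4, 6, 8, 10, 12, 13}, |B| = 6
Since A ⊆ B: B \ A = {6, 13}
|B| - |A| = 6 - 4 = 2

2


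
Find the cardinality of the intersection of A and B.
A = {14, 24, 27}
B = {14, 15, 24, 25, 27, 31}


Set A = {14, 24, 27}
Set B = {14, 15, 24, 25, 27, 31}
A ∩ B = {14, 24, 27}
|A ∩ B| = 3

3


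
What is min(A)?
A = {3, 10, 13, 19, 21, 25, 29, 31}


Set A = {3, 10, 13, 19, 21, 25, 29, 31}
Elements in ascending order: 3, 10, 13, 19, 21, 25, 29, 31
The smallest element is 3.

3


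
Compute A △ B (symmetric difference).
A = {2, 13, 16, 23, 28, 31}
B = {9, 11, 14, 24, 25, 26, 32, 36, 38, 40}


Set A = {2, 13, 16, 23, 28, 31}
Set B = {9, 11, 14, 24, 25, 26, 32, 36, 38, 40}
A △ B = (A \ B) ∪ (B \ A)
Elements in A but not B: {2, 13, 16, 23, 28, 31}
Elements in B but not A: {9, 11, 14, 24, 25, 26, 32, 36, 38, 40}
A △ B = {2, 9, 11, 13, 14, 16, 23, 24, 25, 26, 28, 31, 32, 36, 38, 40}

{2, 9, 11, 13, 14, 16, 23, 24, 25, 26, 28, 31, 32, 36, 38, 40}


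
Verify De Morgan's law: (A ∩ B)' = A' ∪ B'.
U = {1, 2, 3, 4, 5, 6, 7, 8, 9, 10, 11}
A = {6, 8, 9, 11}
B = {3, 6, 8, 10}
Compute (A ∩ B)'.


U = {1, 2, 3, 4, 5, 6, 7, 8, 9, 10, 11}
A = {6, 8, 9, 11}, B = {3, 6, 8, 10}
A ∩ B = {6, 8}
(A ∩ B)' = U \ (A ∩ B) = {1, 2, 3, 4, 5, 7, 9, 10, 11}
Verification via A' ∪ B': A' = {1, 2, 3, 4, 5, 7, 10}, B' = {1, 2, 4, 5, 7, 9, 11}
A' ∪ B' = {1, 2, 3, 4, 5, 7, 9, 10, 11} ✓

{1, 2, 3, 4, 5, 7, 9, 10, 11}


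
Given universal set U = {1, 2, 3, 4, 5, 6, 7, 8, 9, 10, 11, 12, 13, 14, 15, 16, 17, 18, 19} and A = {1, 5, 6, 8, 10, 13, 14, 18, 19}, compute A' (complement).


Universal set U = {1, 2, 3, 4, 5, 6, 7, 8, 9, 10, 11, 12, 13, 14, 15, 16, 17, 18, 19}
Set A = {1, 5, 6, 8, 10, 13, 14, 18, 19}
A' = U \ A = elements in U but not in A
Checking each element of U:
1 (in A, exclude), 2 (not in A, include), 3 (not in A, include), 4 (not in A, include), 5 (in A, exclude), 6 (in A, exclude), 7 (not in A, include), 8 (in A, exclude), 9 (not in A, include), 10 (in A, exclude), 11 (not in A, include), 12 (not in A, include), 13 (in A, exclude), 14 (in A, exclude), 15 (not in A, include), 16 (not in A, include), 17 (not in A, include), 18 (in A, exclude), 19 (in A, exclude)
A' = {2, 3, 4, 7, 9, 11, 12, 15, 16, 17}

{2, 3, 4, 7, 9, 11, 12, 15, 16, 17}


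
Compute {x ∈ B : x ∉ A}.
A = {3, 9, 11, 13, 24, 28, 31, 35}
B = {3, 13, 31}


Set A = {3, 9, 11, 13, 24, 28, 31, 35}
Set B = {3, 13, 31}
Check each element of B against A:
3 ∈ A, 13 ∈ A, 31 ∈ A
Elements of B not in A: {}

{}


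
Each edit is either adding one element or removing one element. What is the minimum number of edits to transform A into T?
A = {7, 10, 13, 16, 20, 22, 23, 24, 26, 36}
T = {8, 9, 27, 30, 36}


Set A = {7, 10, 13, 16, 20, 22, 23, 24, 26, 36}
Set T = {8, 9, 27, 30, 36}
Elements to remove from A (in A, not in T): {7, 10, 13, 16, 20, 22, 23, 24, 26} → 9 removals
Elements to add to A (in T, not in A): {8, 9, 27, 30} → 4 additions
Total edits = 9 + 4 = 13

13


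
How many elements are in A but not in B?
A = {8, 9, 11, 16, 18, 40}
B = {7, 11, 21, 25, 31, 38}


Set A = {8, 9, 11, 16, 18, 40}
Set B = {7, 11, 21, 25, 31, 38}
A \ B = {8, 9, 16, 18, 40}
|A \ B| = 5

5


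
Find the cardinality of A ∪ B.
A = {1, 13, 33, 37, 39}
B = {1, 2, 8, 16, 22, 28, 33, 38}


Set A = {1, 13, 33, 37, 39}, |A| = 5
Set B = {1, 2, 8, 16, 22, 28, 33, 38}, |B| = 8
A ∩ B = {1, 33}, |A ∩ B| = 2
|A ∪ B| = |A| + |B| - |A ∩ B| = 5 + 8 - 2 = 11

11


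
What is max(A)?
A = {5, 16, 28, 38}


Set A = {5, 16, 28, 38}
Elements in ascending order: 5, 16, 28, 38
The largest element is 38.

38


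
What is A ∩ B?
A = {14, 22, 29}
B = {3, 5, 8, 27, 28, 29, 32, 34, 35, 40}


Set A = {14, 22, 29}
Set B = {3, 5, 8, 27, 28, 29, 32, 34, 35, 40}
A ∩ B includes only elements in both sets.
Check each element of A against B:
14 ✗, 22 ✗, 29 ✓
A ∩ B = {29}

{29}


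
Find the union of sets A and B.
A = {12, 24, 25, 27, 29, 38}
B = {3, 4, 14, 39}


Set A = {12, 24, 25, 27, 29, 38}
Set B = {3, 4, 14, 39}
A ∪ B includes all elements in either set.
Elements from A: {12, 24, 25, 27, 29, 38}
Elements from B not already included: {3, 4, 14, 39}
A ∪ B = {3, 4, 12, 14, 24, 25, 27, 29, 38, 39}

{3, 4, 12, 14, 24, 25, 27, 29, 38, 39}


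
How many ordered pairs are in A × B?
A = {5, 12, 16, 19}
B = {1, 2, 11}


Set A = {5, 12, 16, 19} has 4 elements.
Set B = {1, 2, 11} has 3 elements.
|A × B| = |A| × |B| = 4 × 3 = 12

12


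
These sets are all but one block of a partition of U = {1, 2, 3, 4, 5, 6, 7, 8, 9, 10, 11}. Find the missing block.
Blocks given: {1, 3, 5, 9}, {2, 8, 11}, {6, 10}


U = {1, 2, 3, 4, 5, 6, 7, 8, 9, 10, 11}
Shown blocks: {1, 3, 5, 9}, {2, 8, 11}, {6, 10}
A partition's blocks are pairwise disjoint and cover U, so the missing block = U \ (union of shown blocks).
Union of shown blocks: {1, 2, 3, 5, 6, 8, 9, 10, 11}
Missing block = U \ (union) = {4, 7}

{4, 7}


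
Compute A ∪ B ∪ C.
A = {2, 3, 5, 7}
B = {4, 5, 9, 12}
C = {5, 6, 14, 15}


Set A = {2, 3, 5, 7}
Set B = {4, 5, 9, 12}
Set C = {5, 6, 14, 15}
First, A ∪ B = {2, 3, 4, 5, 7, 9, 12}
Then, (A ∪ B) ∪ C = {2, 3, 4, 5, 6, 7, 9, 12, 14, 15}

{2, 3, 4, 5, 6, 7, 9, 12, 14, 15}


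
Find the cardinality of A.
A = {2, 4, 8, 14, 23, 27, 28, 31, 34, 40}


Set A = {2, 4, 8, 14, 23, 27, 28, 31, 34, 40}
Listing elements: 2, 4, 8, 14, 23, 27, 28, 31, 34, 40
Counting: 10 elements
|A| = 10

10


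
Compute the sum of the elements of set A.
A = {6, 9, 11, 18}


Set A = {6, 9, 11, 18}
Sum = 6 + 9 + 11 + 18 = 44

44


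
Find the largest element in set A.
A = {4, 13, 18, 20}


Set A = {4, 13, 18, 20}
Elements in ascending order: 4, 13, 18, 20
The largest element is 20.

20


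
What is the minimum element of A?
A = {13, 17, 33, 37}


Set A = {13, 17, 33, 37}
Elements in ascending order: 13, 17, 33, 37
The smallest element is 13.

13


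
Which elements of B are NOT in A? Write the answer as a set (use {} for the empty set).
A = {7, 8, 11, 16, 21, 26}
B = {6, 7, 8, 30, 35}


Set A = {7, 8, 11, 16, 21, 26}
Set B = {6, 7, 8, 30, 35}
Check each element of B against A:
6 ∉ A (include), 7 ∈ A, 8 ∈ A, 30 ∉ A (include), 35 ∉ A (include)
Elements of B not in A: {6, 30, 35}

{6, 30, 35}


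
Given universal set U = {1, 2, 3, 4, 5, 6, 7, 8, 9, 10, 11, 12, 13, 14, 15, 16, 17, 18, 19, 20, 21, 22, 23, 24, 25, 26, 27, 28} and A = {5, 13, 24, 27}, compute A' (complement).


Universal set U = {1, 2, 3, 4, 5, 6, 7, 8, 9, 10, 11, 12, 13, 14, 15, 16, 17, 18, 19, 20, 21, 22, 23, 24, 25, 26, 27, 28}
Set A = {5, 13, 24, 27}
A' = U \ A = elements in U but not in A
Checking each element of U:
1 (not in A, include), 2 (not in A, include), 3 (not in A, include), 4 (not in A, include), 5 (in A, exclude), 6 (not in A, include), 7 (not in A, include), 8 (not in A, include), 9 (not in A, include), 10 (not in A, include), 11 (not in A, include), 12 (not in A, include), 13 (in A, exclude), 14 (not in A, include), 15 (not in A, include), 16 (not in A, include), 17 (not in A, include), 18 (not in A, include), 19 (not in A, include), 20 (not in A, include), 21 (not in A, include), 22 (not in A, include), 23 (not in A, include), 24 (in A, exclude), 25 (not in A, include), 26 (not in A, include), 27 (in A, exclude), 28 (not in A, include)
A' = {1, 2, 3, 4, 6, 7, 8, 9, 10, 11, 12, 14, 15, 16, 17, 18, 19, 20, 21, 22, 23, 25, 26, 28}

{1, 2, 3, 4, 6, 7, 8, 9, 10, 11, 12, 14, 15, 16, 17, 18, 19, 20, 21, 22, 23, 25, 26, 28}


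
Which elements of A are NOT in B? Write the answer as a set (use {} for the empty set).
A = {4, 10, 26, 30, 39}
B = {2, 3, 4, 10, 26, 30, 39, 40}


Set A = {4, 10, 26, 30, 39}
Set B = {2, 3, 4, 10, 26, 30, 39, 40}
Check each element of A against B:
4 ∈ B, 10 ∈ B, 26 ∈ B, 30 ∈ B, 39 ∈ B
Elements of A not in B: {}

{}


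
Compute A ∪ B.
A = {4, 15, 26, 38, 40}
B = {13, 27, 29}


Set A = {4, 15, 26, 38, 40}
Set B = {13, 27, 29}
A ∪ B includes all elements in either set.
Elements from A: {4, 15, 26, 38, 40}
Elements from B not already included: {13, 27, 29}
A ∪ B = {4, 13, 15, 26, 27, 29, 38, 40}

{4, 13, 15, 26, 27, 29, 38, 40}


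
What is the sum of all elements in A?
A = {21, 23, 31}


Set A = {21, 23, 31}
Sum = 21 + 23 + 31 = 75

75


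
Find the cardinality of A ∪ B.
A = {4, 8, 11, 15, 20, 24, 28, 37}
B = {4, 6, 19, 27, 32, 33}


Set A = {4, 8, 11, 15, 20, 24, 28, 37}, |A| = 8
Set B = {4, 6, 19, 27, 32, 33}, |B| = 6
A ∩ B = {4}, |A ∩ B| = 1
|A ∪ B| = |A| + |B| - |A ∩ B| = 8 + 6 - 1 = 13

13


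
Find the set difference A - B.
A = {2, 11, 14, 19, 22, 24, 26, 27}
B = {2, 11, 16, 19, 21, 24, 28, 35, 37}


Set A = {2, 11, 14, 19, 22, 24, 26, 27}
Set B = {2, 11, 16, 19, 21, 24, 28, 35, 37}
A \ B includes elements in A that are not in B.
Check each element of A:
2 (in B, remove), 11 (in B, remove), 14 (not in B, keep), 19 (in B, remove), 22 (not in B, keep), 24 (in B, remove), 26 (not in B, keep), 27 (not in B, keep)
A \ B = {14, 22, 26, 27}

{14, 22, 26, 27}


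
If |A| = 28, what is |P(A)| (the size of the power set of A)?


The set has 28 elements.
The power set contains all possible subsets.
|P(A)| = 2^|A| = 2^28 = 268435456

268435456


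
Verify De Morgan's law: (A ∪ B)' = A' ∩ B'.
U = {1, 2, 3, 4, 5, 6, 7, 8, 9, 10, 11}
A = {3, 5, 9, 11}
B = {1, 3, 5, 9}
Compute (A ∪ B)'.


U = {1, 2, 3, 4, 5, 6, 7, 8, 9, 10, 11}
A = {3, 5, 9, 11}, B = {1, 3, 5, 9}
A ∪ B = {1, 3, 5, 9, 11}
(A ∪ B)' = U \ (A ∪ B) = {2, 4, 6, 7, 8, 10}
Verification via A' ∩ B': A' = {1, 2, 4, 6, 7, 8, 10}, B' = {2, 4, 6, 7, 8, 10, 11}
A' ∩ B' = {2, 4, 6, 7, 8, 10} ✓

{2, 4, 6, 7, 8, 10}


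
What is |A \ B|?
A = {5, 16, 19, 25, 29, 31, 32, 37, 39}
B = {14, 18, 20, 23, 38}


Set A = {5, 16, 19, 25, 29, 31, 32, 37, 39}
Set B = {14, 18, 20, 23, 38}
A \ B = {5, 16, 19, 25, 29, 31, 32, 37, 39}
|A \ B| = 9

9


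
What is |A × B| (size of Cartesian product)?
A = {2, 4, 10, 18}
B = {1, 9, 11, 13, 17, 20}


Set A = {2, 4, 10, 18} has 4 elements.
Set B = {1, 9, 11, 13, 17, 20} has 6 elements.
|A × B| = |A| × |B| = 4 × 6 = 24

24


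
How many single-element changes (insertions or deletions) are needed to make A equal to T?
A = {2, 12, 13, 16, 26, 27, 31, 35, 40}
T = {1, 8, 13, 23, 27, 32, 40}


Set A = {2, 12, 13, 16, 26, 27, 31, 35, 40}
Set T = {1, 8, 13, 23, 27, 32, 40}
Elements to remove from A (in A, not in T): {2, 12, 16, 26, 31, 35} → 6 removals
Elements to add to A (in T, not in A): {1, 8, 23, 32} → 4 additions
Total edits = 6 + 4 = 10

10


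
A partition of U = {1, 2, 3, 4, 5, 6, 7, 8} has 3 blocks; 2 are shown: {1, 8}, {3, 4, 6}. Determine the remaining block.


U = {1, 2, 3, 4, 5, 6, 7, 8}
Shown blocks: {1, 8}, {3, 4, 6}
A partition's blocks are pairwise disjoint and cover U, so the missing block = U \ (union of shown blocks).
Union of shown blocks: {1, 3, 4, 6, 8}
Missing block = U \ (union) = {2, 5, 7}

{2, 5, 7}


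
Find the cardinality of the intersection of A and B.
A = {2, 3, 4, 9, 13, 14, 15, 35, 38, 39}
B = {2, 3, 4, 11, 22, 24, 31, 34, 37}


Set A = {2, 3, 4, 9, 13, 14, 15, 35, 38, 39}
Set B = {2, 3, 4, 11, 22, 24, 31, 34, 37}
A ∩ B = {2, 3, 4}
|A ∩ B| = 3

3


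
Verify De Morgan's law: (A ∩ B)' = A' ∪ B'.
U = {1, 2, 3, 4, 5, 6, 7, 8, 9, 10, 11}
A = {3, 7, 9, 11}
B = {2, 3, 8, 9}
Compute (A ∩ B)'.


U = {1, 2, 3, 4, 5, 6, 7, 8, 9, 10, 11}
A = {3, 7, 9, 11}, B = {2, 3, 8, 9}
A ∩ B = {3, 9}
(A ∩ B)' = U \ (A ∩ B) = {1, 2, 4, 5, 6, 7, 8, 10, 11}
Verification via A' ∪ B': A' = {1, 2, 4, 5, 6, 8, 10}, B' = {1, 4, 5, 6, 7, 10, 11}
A' ∪ B' = {1, 2, 4, 5, 6, 7, 8, 10, 11} ✓

{1, 2, 4, 5, 6, 7, 8, 10, 11}


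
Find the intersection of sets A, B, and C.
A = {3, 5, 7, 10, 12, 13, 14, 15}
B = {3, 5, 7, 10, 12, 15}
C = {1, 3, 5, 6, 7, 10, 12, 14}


Set A = {3, 5, 7, 10, 12, 13, 14, 15}
Set B = {3, 5, 7, 10, 12, 15}
Set C = {1, 3, 5, 6, 7, 10, 12, 14}
First, A ∩ B = {3, 5, 7, 10, 12, 15}
Then, (A ∩ B) ∩ C = {3, 5, 7, 10, 12}

{3, 5, 7, 10, 12}


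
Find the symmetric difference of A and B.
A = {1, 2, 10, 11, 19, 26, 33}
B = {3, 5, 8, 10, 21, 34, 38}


Set A = {1, 2, 10, 11, 19, 26, 33}
Set B = {3, 5, 8, 10, 21, 34, 38}
A △ B = (A \ B) ∪ (B \ A)
Elements in A but not B: {1, 2, 11, 19, 26, 33}
Elements in B but not A: {3, 5, 8, 21, 34, 38}
A △ B = {1, 2, 3, 5, 8, 11, 19, 21, 26, 33, 34, 38}

{1, 2, 3, 5, 8, 11, 19, 21, 26, 33, 34, 38}


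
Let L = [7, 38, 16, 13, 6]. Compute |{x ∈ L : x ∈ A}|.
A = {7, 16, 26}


Set A = {7, 16, 26}
Candidates: [7, 38, 16, 13, 6]
Check each candidate:
7 ∈ A, 38 ∉ A, 16 ∈ A, 13 ∉ A, 6 ∉ A
Count of candidates in A: 2

2


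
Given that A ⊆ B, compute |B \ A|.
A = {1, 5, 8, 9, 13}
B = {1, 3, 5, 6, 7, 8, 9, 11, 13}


Set A = {1, 5, 8, 9, 13}, |A| = 5
Set B = {1, 3, 5, 6, 7, 8, 9, 11, 13}, |B| = 9
Since A ⊆ B: B \ A = {3, 6, 7, 11}
|B| - |A| = 9 - 5 = 4

4


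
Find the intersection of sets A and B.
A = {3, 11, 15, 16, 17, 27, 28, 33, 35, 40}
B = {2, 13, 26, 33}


Set A = {3, 11, 15, 16, 17, 27, 28, 33, 35, 40}
Set B = {2, 13, 26, 33}
A ∩ B includes only elements in both sets.
Check each element of A against B:
3 ✗, 11 ✗, 15 ✗, 16 ✗, 17 ✗, 27 ✗, 28 ✗, 33 ✓, 35 ✗, 40 ✗
A ∩ B = {33}

{33}


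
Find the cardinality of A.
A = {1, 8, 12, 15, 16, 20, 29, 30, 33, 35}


Set A = {1, 8, 12, 15, 16, 20, 29, 30, 33, 35}
Listing elements: 1, 8, 12, 15, 16, 20, 29, 30, 33, 35
Counting: 10 elements
|A| = 10

10


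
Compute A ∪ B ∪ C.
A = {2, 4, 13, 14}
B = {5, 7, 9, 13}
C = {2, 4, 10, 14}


Set A = {2, 4, 13, 14}
Set B = {5, 7, 9, 13}
Set C = {2, 4, 10, 14}
First, A ∪ B = {2, 4, 5, 7, 9, 13, 14}
Then, (A ∪ B) ∪ C = {2, 4, 5, 7, 9, 10, 13, 14}

{2, 4, 5, 7, 9, 10, 13, 14}


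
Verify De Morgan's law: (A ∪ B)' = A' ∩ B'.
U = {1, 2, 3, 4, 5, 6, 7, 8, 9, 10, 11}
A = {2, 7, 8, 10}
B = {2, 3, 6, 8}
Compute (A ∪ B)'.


U = {1, 2, 3, 4, 5, 6, 7, 8, 9, 10, 11}
A = {2, 7, 8, 10}, B = {2, 3, 6, 8}
A ∪ B = {2, 3, 6, 7, 8, 10}
(A ∪ B)' = U \ (A ∪ B) = {1, 4, 5, 9, 11}
Verification via A' ∩ B': A' = {1, 3, 4, 5, 6, 9, 11}, B' = {1, 4, 5, 7, 9, 10, 11}
A' ∩ B' = {1, 4, 5, 9, 11} ✓

{1, 4, 5, 9, 11}


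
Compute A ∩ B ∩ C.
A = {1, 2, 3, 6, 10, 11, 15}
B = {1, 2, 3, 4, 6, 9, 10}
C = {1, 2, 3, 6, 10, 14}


Set A = {1, 2, 3, 6, 10, 11, 15}
Set B = {1, 2, 3, 4, 6, 9, 10}
Set C = {1, 2, 3, 6, 10, 14}
First, A ∩ B = {1, 2, 3, 6, 10}
Then, (A ∩ B) ∩ C = {1, 2, 3, 6, 10}

{1, 2, 3, 6, 10}


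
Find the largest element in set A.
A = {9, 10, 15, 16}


Set A = {9, 10, 15, 16}
Elements in ascending order: 9, 10, 15, 16
The largest element is 16.

16


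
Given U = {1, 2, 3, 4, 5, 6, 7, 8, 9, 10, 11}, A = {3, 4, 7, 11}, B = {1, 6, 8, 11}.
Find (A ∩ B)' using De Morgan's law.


U = {1, 2, 3, 4, 5, 6, 7, 8, 9, 10, 11}
A = {3, 4, 7, 11}, B = {1, 6, 8, 11}
A ∩ B = {11}
(A ∩ B)' = U \ (A ∩ B) = {1, 2, 3, 4, 5, 6, 7, 8, 9, 10}
Verification via A' ∪ B': A' = {1, 2, 5, 6, 8, 9, 10}, B' = {2, 3, 4, 5, 7, 9, 10}
A' ∪ B' = {1, 2, 3, 4, 5, 6, 7, 8, 9, 10} ✓

{1, 2, 3, 4, 5, 6, 7, 8, 9, 10}


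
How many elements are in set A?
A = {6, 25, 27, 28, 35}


Set A = {6, 25, 27, 28, 35}
Listing elements: 6, 25, 27, 28, 35
Counting: 5 elements
|A| = 5

5


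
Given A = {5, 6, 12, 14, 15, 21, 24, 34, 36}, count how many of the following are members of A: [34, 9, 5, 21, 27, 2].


Set A = {5, 6, 12, 14, 15, 21, 24, 34, 36}
Candidates: [34, 9, 5, 21, 27, 2]
Check each candidate:
34 ∈ A, 9 ∉ A, 5 ∈ A, 21 ∈ A, 27 ∉ A, 2 ∉ A
Count of candidates in A: 3

3


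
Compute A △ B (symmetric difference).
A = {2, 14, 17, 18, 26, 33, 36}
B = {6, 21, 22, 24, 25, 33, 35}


Set A = {2, 14, 17, 18, 26, 33, 36}
Set B = {6, 21, 22, 24, 25, 33, 35}
A △ B = (A \ B) ∪ (B \ A)
Elements in A but not B: {2, 14, 17, 18, 26, 36}
Elements in B but not A: {6, 21, 22, 24, 25, 35}
A △ B = {2, 6, 14, 17, 18, 21, 22, 24, 25, 26, 35, 36}

{2, 6, 14, 17, 18, 21, 22, 24, 25, 26, 35, 36}


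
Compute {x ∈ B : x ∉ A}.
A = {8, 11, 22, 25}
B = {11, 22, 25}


Set A = {8, 11, 22, 25}
Set B = {11, 22, 25}
Check each element of B against A:
11 ∈ A, 22 ∈ A, 25 ∈ A
Elements of B not in A: {}

{}


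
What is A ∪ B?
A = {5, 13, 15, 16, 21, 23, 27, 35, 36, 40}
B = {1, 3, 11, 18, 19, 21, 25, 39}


Set A = {5, 13, 15, 16, 21, 23, 27, 35, 36, 40}
Set B = {1, 3, 11, 18, 19, 21, 25, 39}
A ∪ B includes all elements in either set.
Elements from A: {5, 13, 15, 16, 21, 23, 27, 35, 36, 40}
Elements from B not already included: {1, 3, 11, 18, 19, 25, 39}
A ∪ B = {1, 3, 5, 11, 13, 15, 16, 18, 19, 21, 23, 25, 27, 35, 36, 39, 40}

{1, 3, 5, 11, 13, 15, 16, 18, 19, 21, 23, 25, 27, 35, 36, 39, 40}


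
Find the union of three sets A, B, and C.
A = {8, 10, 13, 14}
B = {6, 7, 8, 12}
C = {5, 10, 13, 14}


Set A = {8, 10, 13, 14}
Set B = {6, 7, 8, 12}
Set C = {5, 10, 13, 14}
First, A ∪ B = {6, 7, 8, 10, 12, 13, 14}
Then, (A ∪ B) ∪ C = {5, 6, 7, 8, 10, 12, 13, 14}

{5, 6, 7, 8, 10, 12, 13, 14}


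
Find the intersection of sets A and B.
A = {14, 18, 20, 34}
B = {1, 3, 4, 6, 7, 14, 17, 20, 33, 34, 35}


Set A = {14, 18, 20, 34}
Set B = {1, 3, 4, 6, 7, 14, 17, 20, 33, 34, 35}
A ∩ B includes only elements in both sets.
Check each element of A against B:
14 ✓, 18 ✗, 20 ✓, 34 ✓
A ∩ B = {14, 20, 34}

{14, 20, 34}


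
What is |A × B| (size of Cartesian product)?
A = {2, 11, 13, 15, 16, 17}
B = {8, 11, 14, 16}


Set A = {2, 11, 13, 15, 16, 17} has 6 elements.
Set B = {8, 11, 14, 16} has 4 elements.
|A × B| = |A| × |B| = 6 × 4 = 24

24


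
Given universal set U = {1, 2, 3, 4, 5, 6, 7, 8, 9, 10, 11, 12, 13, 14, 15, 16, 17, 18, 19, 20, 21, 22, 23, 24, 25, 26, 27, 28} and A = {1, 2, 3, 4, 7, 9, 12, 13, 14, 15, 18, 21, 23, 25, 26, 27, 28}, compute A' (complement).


Universal set U = {1, 2, 3, 4, 5, 6, 7, 8, 9, 10, 11, 12, 13, 14, 15, 16, 17, 18, 19, 20, 21, 22, 23, 24, 25, 26, 27, 28}
Set A = {1, 2, 3, 4, 7, 9, 12, 13, 14, 15, 18, 21, 23, 25, 26, 27, 28}
A' = U \ A = elements in U but not in A
Checking each element of U:
1 (in A, exclude), 2 (in A, exclude), 3 (in A, exclude), 4 (in A, exclude), 5 (not in A, include), 6 (not in A, include), 7 (in A, exclude), 8 (not in A, include), 9 (in A, exclude), 10 (not in A, include), 11 (not in A, include), 12 (in A, exclude), 13 (in A, exclude), 14 (in A, exclude), 15 (in A, exclude), 16 (not in A, include), 17 (not in A, include), 18 (in A, exclude), 19 (not in A, include), 20 (not in A, include), 21 (in A, exclude), 22 (not in A, include), 23 (in A, exclude), 24 (not in A, include), 25 (in A, exclude), 26 (in A, exclude), 27 (in A, exclude), 28 (in A, exclude)
A' = {5, 6, 8, 10, 11, 16, 17, 19, 20, 22, 24}

{5, 6, 8, 10, 11, 16, 17, 19, 20, 22, 24}


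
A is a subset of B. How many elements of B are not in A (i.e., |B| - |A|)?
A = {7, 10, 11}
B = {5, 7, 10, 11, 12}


Set A = {7, 10, 11}, |A| = 3
Set B = {5, 7, 10, 11, 12}, |B| = 5
Since A ⊆ B: B \ A = {5, 12}
|B| - |A| = 5 - 3 = 2

2


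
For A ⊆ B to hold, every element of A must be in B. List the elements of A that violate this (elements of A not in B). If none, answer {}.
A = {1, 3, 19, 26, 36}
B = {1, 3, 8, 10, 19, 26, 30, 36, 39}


Set A = {1, 3, 19, 26, 36}
Set B = {1, 3, 8, 10, 19, 26, 30, 36, 39}
Check each element of A against B:
1 ∈ B, 3 ∈ B, 19 ∈ B, 26 ∈ B, 36 ∈ B
Elements of A not in B: {}

{}


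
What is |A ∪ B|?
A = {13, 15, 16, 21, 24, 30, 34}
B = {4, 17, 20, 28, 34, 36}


Set A = {13, 15, 16, 21, 24, 30, 34}, |A| = 7
Set B = {4, 17, 20, 28, 34, 36}, |B| = 6
A ∩ B = {34}, |A ∩ B| = 1
|A ∪ B| = |A| + |B| - |A ∩ B| = 7 + 6 - 1 = 12

12


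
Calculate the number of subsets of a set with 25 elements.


The set has 25 elements.
The power set contains all possible subsets.
|P(A)| = 2^|A| = 2^25 = 33554432

33554432


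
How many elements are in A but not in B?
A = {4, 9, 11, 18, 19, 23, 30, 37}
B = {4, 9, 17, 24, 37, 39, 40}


Set A = {4, 9, 11, 18, 19, 23, 30, 37}
Set B = {4, 9, 17, 24, 37, 39, 40}
A \ B = {11, 18, 19, 23, 30}
|A \ B| = 5

5


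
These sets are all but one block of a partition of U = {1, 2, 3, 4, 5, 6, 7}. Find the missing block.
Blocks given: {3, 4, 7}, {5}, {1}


U = {1, 2, 3, 4, 5, 6, 7}
Shown blocks: {3, 4, 7}, {5}, {1}
A partition's blocks are pairwise disjoint and cover U, so the missing block = U \ (union of shown blocks).
Union of shown blocks: {1, 3, 4, 5, 7}
Missing block = U \ (union) = {2, 6}

{2, 6}


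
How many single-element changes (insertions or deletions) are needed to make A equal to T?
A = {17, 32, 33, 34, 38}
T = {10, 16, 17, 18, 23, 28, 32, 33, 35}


Set A = {17, 32, 33, 34, 38}
Set T = {10, 16, 17, 18, 23, 28, 32, 33, 35}
Elements to remove from A (in A, not in T): {34, 38} → 2 removals
Elements to add to A (in T, not in A): {10, 16, 18, 23, 28, 35} → 6 additions
Total edits = 2 + 6 = 8

8


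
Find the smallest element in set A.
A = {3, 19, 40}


Set A = {3, 19, 40}
Elements in ascending order: 3, 19, 40
The smallest element is 3.

3


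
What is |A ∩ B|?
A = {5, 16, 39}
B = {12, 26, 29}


Set A = {5, 16, 39}
Set B = {12, 26, 29}
A ∩ B = {}
|A ∩ B| = 0

0


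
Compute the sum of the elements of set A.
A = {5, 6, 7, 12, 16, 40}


Set A = {5, 6, 7, 12, 16, 40}
Sum = 5 + 6 + 7 + 12 + 16 + 40 = 86

86


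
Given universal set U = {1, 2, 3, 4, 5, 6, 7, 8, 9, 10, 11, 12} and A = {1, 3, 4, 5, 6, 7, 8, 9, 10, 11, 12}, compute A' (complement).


Universal set U = {1, 2, 3, 4, 5, 6, 7, 8, 9, 10, 11, 12}
Set A = {1, 3, 4, 5, 6, 7, 8, 9, 10, 11, 12}
A' = U \ A = elements in U but not in A
Checking each element of U:
1 (in A, exclude), 2 (not in A, include), 3 (in A, exclude), 4 (in A, exclude), 5 (in A, exclude), 6 (in A, exclude), 7 (in A, exclude), 8 (in A, exclude), 9 (in A, exclude), 10 (in A, exclude), 11 (in A, exclude), 12 (in A, exclude)
A' = {2}

{2}


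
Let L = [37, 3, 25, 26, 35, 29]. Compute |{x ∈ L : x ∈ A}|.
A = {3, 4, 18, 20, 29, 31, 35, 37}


Set A = {3, 4, 18, 20, 29, 31, 35, 37}
Candidates: [37, 3, 25, 26, 35, 29]
Check each candidate:
37 ∈ A, 3 ∈ A, 25 ∉ A, 26 ∉ A, 35 ∈ A, 29 ∈ A
Count of candidates in A: 4

4


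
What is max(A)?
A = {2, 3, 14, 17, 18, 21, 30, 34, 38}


Set A = {2, 3, 14, 17, 18, 21, 30, 34, 38}
Elements in ascending order: 2, 3, 14, 17, 18, 21, 30, 34, 38
The largest element is 38.

38


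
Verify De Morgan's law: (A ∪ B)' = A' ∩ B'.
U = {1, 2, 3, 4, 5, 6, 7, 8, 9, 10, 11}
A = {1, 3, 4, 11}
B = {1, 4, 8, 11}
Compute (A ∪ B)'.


U = {1, 2, 3, 4, 5, 6, 7, 8, 9, 10, 11}
A = {1, 3, 4, 11}, B = {1, 4, 8, 11}
A ∪ B = {1, 3, 4, 8, 11}
(A ∪ B)' = U \ (A ∪ B) = {2, 5, 6, 7, 9, 10}
Verification via A' ∩ B': A' = {2, 5, 6, 7, 8, 9, 10}, B' = {2, 3, 5, 6, 7, 9, 10}
A' ∩ B' = {2, 5, 6, 7, 9, 10} ✓

{2, 5, 6, 7, 9, 10}


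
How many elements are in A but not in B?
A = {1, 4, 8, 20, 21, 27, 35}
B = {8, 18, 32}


Set A = {1, 4, 8, 20, 21, 27, 35}
Set B = {8, 18, 32}
A \ B = {1, 4, 20, 21, 27, 35}
|A \ B| = 6

6


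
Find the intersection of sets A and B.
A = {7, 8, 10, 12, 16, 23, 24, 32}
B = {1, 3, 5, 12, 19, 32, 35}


Set A = {7, 8, 10, 12, 16, 23, 24, 32}
Set B = {1, 3, 5, 12, 19, 32, 35}
A ∩ B includes only elements in both sets.
Check each element of A against B:
7 ✗, 8 ✗, 10 ✗, 12 ✓, 16 ✗, 23 ✗, 24 ✗, 32 ✓
A ∩ B = {12, 32}

{12, 32}


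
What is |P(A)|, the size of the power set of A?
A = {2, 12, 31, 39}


Set A = {2, 12, 31, 39}
|A| = 4
The power set P(A) contains all subsets of A.
|P(A)| = 2^|A| = 2^4 = 16

16


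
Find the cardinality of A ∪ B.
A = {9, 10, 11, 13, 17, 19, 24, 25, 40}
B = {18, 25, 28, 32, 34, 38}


Set A = {9, 10, 11, 13, 17, 19, 24, 25, 40}, |A| = 9
Set B = {18, 25, 28, 32, 34, 38}, |B| = 6
A ∩ B = {25}, |A ∩ B| = 1
|A ∪ B| = |A| + |B| - |A ∩ B| = 9 + 6 - 1 = 14

14


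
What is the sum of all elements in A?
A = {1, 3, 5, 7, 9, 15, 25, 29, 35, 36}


Set A = {1, 3, 5, 7, 9, 15, 25, 29, 35, 36}
Sum = 1 + 3 + 5 + 7 + 9 + 15 + 25 + 29 + 35 + 36 = 165

165


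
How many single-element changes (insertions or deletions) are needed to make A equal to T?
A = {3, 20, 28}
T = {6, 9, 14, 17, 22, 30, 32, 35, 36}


Set A = {3, 20, 28}
Set T = {6, 9, 14, 17, 22, 30, 32, 35, 36}
Elements to remove from A (in A, not in T): {3, 20, 28} → 3 removals
Elements to add to A (in T, not in A): {6, 9, 14, 17, 22, 30, 32, 35, 36} → 9 additions
Total edits = 3 + 9 = 12

12


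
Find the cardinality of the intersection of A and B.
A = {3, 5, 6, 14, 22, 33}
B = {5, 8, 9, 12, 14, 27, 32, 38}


Set A = {3, 5, 6, 14, 22, 33}
Set B = {5, 8, 9, 12, 14, 27, 32, 38}
A ∩ B = {5, 14}
|A ∩ B| = 2

2


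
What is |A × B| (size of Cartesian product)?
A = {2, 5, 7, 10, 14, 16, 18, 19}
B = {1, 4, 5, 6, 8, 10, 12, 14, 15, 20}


Set A = {2, 5, 7, 10, 14, 16, 18, 19} has 8 elements.
Set B = {1, 4, 5, 6, 8, 10, 12, 14, 15, 20} has 10 elements.
|A × B| = |A| × |B| = 8 × 10 = 80

80


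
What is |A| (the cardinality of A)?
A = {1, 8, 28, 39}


Set A = {1, 8, 28, 39}
Listing elements: 1, 8, 28, 39
Counting: 4 elements
|A| = 4

4


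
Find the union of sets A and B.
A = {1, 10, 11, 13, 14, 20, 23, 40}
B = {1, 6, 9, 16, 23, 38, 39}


Set A = {1, 10, 11, 13, 14, 20, 23, 40}
Set B = {1, 6, 9, 16, 23, 38, 39}
A ∪ B includes all elements in either set.
Elements from A: {1, 10, 11, 13, 14, 20, 23, 40}
Elements from B not already included: {6, 9, 16, 38, 39}
A ∪ B = {1, 6, 9, 10, 11, 13, 14, 16, 20, 23, 38, 39, 40}

{1, 6, 9, 10, 11, 13, 14, 16, 20, 23, 38, 39, 40}


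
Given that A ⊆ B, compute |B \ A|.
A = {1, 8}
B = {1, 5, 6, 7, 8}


Set A = {1, 8}, |A| = 2
Set B = {1, 5, 6, 7, 8}, |B| = 5
Since A ⊆ B: B \ A = {5, 6, 7}
|B| - |A| = 5 - 2 = 3

3


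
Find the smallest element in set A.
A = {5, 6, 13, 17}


Set A = {5, 6, 13, 17}
Elements in ascending order: 5, 6, 13, 17
The smallest element is 5.

5


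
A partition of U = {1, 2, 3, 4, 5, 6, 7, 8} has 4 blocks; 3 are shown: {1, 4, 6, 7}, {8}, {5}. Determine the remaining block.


U = {1, 2, 3, 4, 5, 6, 7, 8}
Shown blocks: {1, 4, 6, 7}, {8}, {5}
A partition's blocks are pairwise disjoint and cover U, so the missing block = U \ (union of shown blocks).
Union of shown blocks: {1, 4, 5, 6, 7, 8}
Missing block = U \ (union) = {2, 3}

{2, 3}


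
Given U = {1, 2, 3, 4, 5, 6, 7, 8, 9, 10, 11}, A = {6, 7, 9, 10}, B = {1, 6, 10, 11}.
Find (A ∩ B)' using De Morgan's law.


U = {1, 2, 3, 4, 5, 6, 7, 8, 9, 10, 11}
A = {6, 7, 9, 10}, B = {1, 6, 10, 11}
A ∩ B = {6, 10}
(A ∩ B)' = U \ (A ∩ B) = {1, 2, 3, 4, 5, 7, 8, 9, 11}
Verification via A' ∪ B': A' = {1, 2, 3, 4, 5, 8, 11}, B' = {2, 3, 4, 5, 7, 8, 9}
A' ∪ B' = {1, 2, 3, 4, 5, 7, 8, 9, 11} ✓

{1, 2, 3, 4, 5, 7, 8, 9, 11}


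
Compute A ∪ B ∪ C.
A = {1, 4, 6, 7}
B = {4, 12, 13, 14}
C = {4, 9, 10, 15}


Set A = {1, 4, 6, 7}
Set B = {4, 12, 13, 14}
Set C = {4, 9, 10, 15}
First, A ∪ B = {1, 4, 6, 7, 12, 13, 14}
Then, (A ∪ B) ∪ C = {1, 4, 6, 7, 9, 10, 12, 13, 14, 15}

{1, 4, 6, 7, 9, 10, 12, 13, 14, 15}


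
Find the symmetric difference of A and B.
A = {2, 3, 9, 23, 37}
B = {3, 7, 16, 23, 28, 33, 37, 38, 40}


Set A = {2, 3, 9, 23, 37}
Set B = {3, 7, 16, 23, 28, 33, 37, 38, 40}
A △ B = (A \ B) ∪ (B \ A)
Elements in A but not B: {2, 9}
Elements in B but not A: {7, 16, 28, 33, 38, 40}
A △ B = {2, 7, 9, 16, 28, 33, 38, 40}

{2, 7, 9, 16, 28, 33, 38, 40}


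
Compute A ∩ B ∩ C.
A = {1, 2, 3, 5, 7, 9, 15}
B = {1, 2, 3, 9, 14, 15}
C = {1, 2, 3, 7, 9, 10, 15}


Set A = {1, 2, 3, 5, 7, 9, 15}
Set B = {1, 2, 3, 9, 14, 15}
Set C = {1, 2, 3, 7, 9, 10, 15}
First, A ∩ B = {1, 2, 3, 9, 15}
Then, (A ∩ B) ∩ C = {1, 2, 3, 9, 15}

{1, 2, 3, 9, 15}


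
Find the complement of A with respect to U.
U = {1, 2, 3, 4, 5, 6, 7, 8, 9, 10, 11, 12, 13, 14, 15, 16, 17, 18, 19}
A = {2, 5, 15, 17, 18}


Universal set U = {1, 2, 3, 4, 5, 6, 7, 8, 9, 10, 11, 12, 13, 14, 15, 16, 17, 18, 19}
Set A = {2, 5, 15, 17, 18}
A' = U \ A = elements in U but not in A
Checking each element of U:
1 (not in A, include), 2 (in A, exclude), 3 (not in A, include), 4 (not in A, include), 5 (in A, exclude), 6 (not in A, include), 7 (not in A, include), 8 (not in A, include), 9 (not in A, include), 10 (not in A, include), 11 (not in A, include), 12 (not in A, include), 13 (not in A, include), 14 (not in A, include), 15 (in A, exclude), 16 (not in A, include), 17 (in A, exclude), 18 (in A, exclude), 19 (not in A, include)
A' = {1, 3, 4, 6, 7, 8, 9, 10, 11, 12, 13, 14, 16, 19}

{1, 3, 4, 6, 7, 8, 9, 10, 11, 12, 13, 14, 16, 19}


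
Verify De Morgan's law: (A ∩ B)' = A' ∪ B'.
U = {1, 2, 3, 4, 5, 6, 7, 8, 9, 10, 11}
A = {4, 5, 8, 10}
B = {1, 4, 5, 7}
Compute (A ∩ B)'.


U = {1, 2, 3, 4, 5, 6, 7, 8, 9, 10, 11}
A = {4, 5, 8, 10}, B = {1, 4, 5, 7}
A ∩ B = {4, 5}
(A ∩ B)' = U \ (A ∩ B) = {1, 2, 3, 6, 7, 8, 9, 10, 11}
Verification via A' ∪ B': A' = {1, 2, 3, 6, 7, 9, 11}, B' = {2, 3, 6, 8, 9, 10, 11}
A' ∪ B' = {1, 2, 3, 6, 7, 8, 9, 10, 11} ✓

{1, 2, 3, 6, 7, 8, 9, 10, 11}


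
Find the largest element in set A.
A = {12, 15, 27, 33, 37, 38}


Set A = {12, 15, 27, 33, 37, 38}
Elements in ascending order: 12, 15, 27, 33, 37, 38
The largest element is 38.

38


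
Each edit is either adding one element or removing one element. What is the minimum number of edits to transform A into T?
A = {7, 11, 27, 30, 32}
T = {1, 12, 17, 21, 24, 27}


Set A = {7, 11, 27, 30, 32}
Set T = {1, 12, 17, 21, 24, 27}
Elements to remove from A (in A, not in T): {7, 11, 30, 32} → 4 removals
Elements to add to A (in T, not in A): {1, 12, 17, 21, 24} → 5 additions
Total edits = 4 + 5 = 9

9


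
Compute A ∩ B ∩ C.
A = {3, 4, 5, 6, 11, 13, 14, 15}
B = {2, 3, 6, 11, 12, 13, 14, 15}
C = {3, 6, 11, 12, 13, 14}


Set A = {3, 4, 5, 6, 11, 13, 14, 15}
Set B = {2, 3, 6, 11, 12, 13, 14, 15}
Set C = {3, 6, 11, 12, 13, 14}
First, A ∩ B = {3, 6, 11, 13, 14, 15}
Then, (A ∩ B) ∩ C = {3, 6, 11, 13, 14}

{3, 6, 11, 13, 14}


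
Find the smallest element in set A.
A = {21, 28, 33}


Set A = {21, 28, 33}
Elements in ascending order: 21, 28, 33
The smallest element is 21.

21


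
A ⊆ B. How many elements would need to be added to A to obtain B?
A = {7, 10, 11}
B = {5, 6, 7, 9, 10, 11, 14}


Set A = {7, 10, 11}, |A| = 3
Set B = {5, 6, 7, 9, 10, 11, 14}, |B| = 7
Since A ⊆ B: B \ A = {5, 6, 9, 14}
|B| - |A| = 7 - 3 = 4

4


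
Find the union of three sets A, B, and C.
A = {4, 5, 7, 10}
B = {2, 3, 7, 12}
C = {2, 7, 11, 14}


Set A = {4, 5, 7, 10}
Set B = {2, 3, 7, 12}
Set C = {2, 7, 11, 14}
First, A ∪ B = {2, 3, 4, 5, 7, 10, 12}
Then, (A ∪ B) ∪ C = {2, 3, 4, 5, 7, 10, 11, 12, 14}

{2, 3, 4, 5, 7, 10, 11, 12, 14}
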